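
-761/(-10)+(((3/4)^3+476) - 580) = -8793/320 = -27.48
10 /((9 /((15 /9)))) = 50 /27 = 1.85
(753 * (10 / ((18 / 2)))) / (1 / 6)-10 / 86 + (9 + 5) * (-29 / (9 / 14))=1698283 / 387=4388.33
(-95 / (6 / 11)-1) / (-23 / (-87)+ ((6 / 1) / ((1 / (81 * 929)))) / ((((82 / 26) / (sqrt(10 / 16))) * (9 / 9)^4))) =1178409577 / 325941146890723747-319057650781623 * sqrt(10) / 651882293781447494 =-0.00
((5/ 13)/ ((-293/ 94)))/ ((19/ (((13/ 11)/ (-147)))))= 470/ 9001839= 0.00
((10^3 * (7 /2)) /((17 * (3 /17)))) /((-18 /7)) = -12250 /27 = -453.70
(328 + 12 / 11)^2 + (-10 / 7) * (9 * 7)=13093510 / 121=108210.83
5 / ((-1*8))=-5 / 8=-0.62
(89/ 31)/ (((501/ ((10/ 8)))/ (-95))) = -42275/ 62124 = -0.68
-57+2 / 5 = -283 / 5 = -56.60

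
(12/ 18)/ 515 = 2/ 1545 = 0.00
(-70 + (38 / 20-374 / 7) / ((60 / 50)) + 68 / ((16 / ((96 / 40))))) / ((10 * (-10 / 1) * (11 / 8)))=43151 / 57750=0.75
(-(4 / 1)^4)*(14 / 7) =-512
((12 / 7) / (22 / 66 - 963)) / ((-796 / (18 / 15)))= 27 / 10057460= 0.00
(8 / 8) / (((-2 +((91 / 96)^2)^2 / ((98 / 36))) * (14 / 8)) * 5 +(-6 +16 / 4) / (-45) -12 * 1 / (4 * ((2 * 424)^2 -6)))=-33931300700160 / 504232493670989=-0.07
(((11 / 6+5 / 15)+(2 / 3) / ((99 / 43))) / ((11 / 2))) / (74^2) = 1459 / 17890092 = 0.00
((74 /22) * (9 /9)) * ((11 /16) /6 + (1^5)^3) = 3959 /1056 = 3.75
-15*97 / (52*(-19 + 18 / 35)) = 50925 / 33644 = 1.51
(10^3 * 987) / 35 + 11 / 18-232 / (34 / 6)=8616859 / 306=28159.67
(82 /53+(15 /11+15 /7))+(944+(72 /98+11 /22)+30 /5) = 54636579 /57134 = 956.29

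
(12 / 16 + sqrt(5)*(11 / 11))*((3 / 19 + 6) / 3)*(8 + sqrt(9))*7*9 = 81081 / 76 + 27027*sqrt(5) / 19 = 4247.60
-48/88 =-0.55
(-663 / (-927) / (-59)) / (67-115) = 221 / 875088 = 0.00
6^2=36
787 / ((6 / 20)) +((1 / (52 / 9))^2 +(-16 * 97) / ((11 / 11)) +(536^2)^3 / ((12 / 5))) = 26716784272452542193 / 2704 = 9880467556380378.03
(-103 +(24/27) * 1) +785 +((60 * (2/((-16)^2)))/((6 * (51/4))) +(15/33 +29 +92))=21659525/26928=804.35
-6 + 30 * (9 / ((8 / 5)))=651 / 4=162.75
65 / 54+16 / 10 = 757 / 270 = 2.80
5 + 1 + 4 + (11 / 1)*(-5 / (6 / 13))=-655 / 6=-109.17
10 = 10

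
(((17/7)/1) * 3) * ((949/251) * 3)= 145197/1757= 82.64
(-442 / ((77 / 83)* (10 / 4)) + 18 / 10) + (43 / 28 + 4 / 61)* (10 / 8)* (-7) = -76199579 / 375760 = -202.79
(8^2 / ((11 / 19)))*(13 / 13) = 110.55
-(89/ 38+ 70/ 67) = -3.39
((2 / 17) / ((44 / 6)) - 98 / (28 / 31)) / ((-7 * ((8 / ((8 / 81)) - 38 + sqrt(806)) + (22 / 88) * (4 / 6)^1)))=4503603 / 7118155 - 730314 * sqrt(806) / 49827085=0.22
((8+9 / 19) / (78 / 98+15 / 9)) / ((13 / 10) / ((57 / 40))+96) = 71001 / 1999688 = 0.04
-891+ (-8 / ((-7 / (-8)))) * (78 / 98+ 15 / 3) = -323789 / 343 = -943.99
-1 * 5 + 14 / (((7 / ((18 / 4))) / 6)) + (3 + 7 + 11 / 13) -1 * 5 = 713 / 13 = 54.85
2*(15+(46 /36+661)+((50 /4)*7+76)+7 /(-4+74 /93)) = 2249107 /1341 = 1677.19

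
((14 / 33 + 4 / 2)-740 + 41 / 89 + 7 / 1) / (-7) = 2144348 / 20559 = 104.30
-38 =-38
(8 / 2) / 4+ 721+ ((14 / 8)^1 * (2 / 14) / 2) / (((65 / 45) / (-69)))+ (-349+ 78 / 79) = 3023621 / 8216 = 368.02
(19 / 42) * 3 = 19 / 14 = 1.36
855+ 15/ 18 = 5135/ 6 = 855.83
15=15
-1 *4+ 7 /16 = -57 /16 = -3.56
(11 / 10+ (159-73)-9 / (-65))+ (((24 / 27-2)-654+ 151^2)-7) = 26004569 / 1170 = 22226.13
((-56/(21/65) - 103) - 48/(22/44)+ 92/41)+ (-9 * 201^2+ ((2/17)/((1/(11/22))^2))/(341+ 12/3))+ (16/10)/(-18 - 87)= -6126696476861/16832550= -363979.10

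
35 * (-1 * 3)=-105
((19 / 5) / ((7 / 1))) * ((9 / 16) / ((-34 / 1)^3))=-171 / 22010240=-0.00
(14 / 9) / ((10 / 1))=7 / 45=0.16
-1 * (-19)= 19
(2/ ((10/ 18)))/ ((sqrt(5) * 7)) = 18 * sqrt(5)/ 175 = 0.23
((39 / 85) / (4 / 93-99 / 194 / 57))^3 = 2389508938244880403848 / 977298978552734375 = 2445.01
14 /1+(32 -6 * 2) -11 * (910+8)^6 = -6583377704816873630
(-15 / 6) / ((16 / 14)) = -35 / 16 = -2.19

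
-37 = -37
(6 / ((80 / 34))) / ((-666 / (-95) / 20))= 1615 / 222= 7.27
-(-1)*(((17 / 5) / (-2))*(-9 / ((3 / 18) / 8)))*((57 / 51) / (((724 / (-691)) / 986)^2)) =119068612837794 / 163805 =726892419.88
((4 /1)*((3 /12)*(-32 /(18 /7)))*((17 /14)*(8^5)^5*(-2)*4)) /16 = 2568967366681086996250624 /9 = 285440818520120777361180.40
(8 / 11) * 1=0.73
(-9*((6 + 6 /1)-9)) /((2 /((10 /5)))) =-27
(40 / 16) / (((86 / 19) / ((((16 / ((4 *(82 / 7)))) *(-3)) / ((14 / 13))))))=-3705 / 7052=-0.53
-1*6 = -6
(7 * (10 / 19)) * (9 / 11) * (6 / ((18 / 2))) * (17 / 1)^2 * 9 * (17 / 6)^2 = 8769705 / 209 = 41960.31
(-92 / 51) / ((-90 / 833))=2254 / 135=16.70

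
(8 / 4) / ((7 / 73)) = 146 / 7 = 20.86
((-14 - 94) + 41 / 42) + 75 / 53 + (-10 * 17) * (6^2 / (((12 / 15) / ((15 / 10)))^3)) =-2881149595 / 71232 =-40447.41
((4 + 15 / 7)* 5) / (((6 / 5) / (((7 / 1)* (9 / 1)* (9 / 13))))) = 29025 / 26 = 1116.35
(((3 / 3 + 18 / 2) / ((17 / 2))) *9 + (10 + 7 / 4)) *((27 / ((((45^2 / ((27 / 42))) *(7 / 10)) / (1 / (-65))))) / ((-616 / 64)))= 186 / 425425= 0.00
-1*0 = 0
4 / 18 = 2 / 9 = 0.22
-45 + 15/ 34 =-1515/ 34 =-44.56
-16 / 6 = -2.67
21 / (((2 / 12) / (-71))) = -8946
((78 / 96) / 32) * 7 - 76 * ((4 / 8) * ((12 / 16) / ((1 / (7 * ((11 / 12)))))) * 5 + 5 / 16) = -937.95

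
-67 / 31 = -2.16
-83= -83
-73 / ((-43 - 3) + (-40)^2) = -73 / 1554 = -0.05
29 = 29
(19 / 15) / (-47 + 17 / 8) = -152 / 5385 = -0.03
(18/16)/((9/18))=9/4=2.25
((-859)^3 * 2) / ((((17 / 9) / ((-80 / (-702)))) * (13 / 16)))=-811314917120 / 8619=-94130980.06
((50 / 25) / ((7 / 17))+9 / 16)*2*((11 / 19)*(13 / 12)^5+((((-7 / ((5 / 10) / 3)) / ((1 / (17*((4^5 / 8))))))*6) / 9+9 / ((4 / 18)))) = -174731217503839 / 264757248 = -659967.65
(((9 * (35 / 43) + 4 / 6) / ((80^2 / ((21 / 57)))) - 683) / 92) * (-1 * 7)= 74996627881 / 1443148800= 51.97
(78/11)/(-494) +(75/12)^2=130577/3344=39.05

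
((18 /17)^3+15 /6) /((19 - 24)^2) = 36229 /245650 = 0.15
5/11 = 0.45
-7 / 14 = -1 / 2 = -0.50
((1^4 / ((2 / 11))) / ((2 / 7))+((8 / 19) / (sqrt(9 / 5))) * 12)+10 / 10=32 * sqrt(5) / 19+81 / 4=24.02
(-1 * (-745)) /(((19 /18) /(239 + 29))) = 3593880 /19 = 189151.58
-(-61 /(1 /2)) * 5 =610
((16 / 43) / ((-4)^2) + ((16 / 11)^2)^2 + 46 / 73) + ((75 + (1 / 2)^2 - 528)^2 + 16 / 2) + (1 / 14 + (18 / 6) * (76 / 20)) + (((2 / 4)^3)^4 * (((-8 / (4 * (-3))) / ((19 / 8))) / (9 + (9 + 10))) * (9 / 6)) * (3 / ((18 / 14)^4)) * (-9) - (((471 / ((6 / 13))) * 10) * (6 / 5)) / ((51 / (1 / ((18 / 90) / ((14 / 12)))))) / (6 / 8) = 52524678514843261798097 / 258564471059220480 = 203139.58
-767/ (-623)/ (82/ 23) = 17641/ 51086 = 0.35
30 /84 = 5 /14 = 0.36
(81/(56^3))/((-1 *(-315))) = 9/6146560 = 0.00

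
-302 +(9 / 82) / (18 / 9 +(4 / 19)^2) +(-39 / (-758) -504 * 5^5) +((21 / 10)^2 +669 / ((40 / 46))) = -100313030019151 / 63709900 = -1574528.13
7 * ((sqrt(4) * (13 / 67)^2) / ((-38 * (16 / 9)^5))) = -69854967 / 89434095616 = -0.00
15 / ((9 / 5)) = 8.33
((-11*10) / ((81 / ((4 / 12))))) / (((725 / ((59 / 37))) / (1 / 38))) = -649 / 24770205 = -0.00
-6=-6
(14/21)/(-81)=-2/243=-0.01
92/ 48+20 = 263/ 12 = 21.92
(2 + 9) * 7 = 77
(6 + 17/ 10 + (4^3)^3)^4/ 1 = 47229213507904826259301521/ 10000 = 4722921350790482625930.15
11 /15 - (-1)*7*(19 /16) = 2171 /240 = 9.05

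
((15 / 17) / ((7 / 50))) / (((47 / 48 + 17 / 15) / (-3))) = -180000 / 20111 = -8.95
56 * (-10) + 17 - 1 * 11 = -554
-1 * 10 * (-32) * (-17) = -5440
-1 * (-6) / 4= 3 / 2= 1.50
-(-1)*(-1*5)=-5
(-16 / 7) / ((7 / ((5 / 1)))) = -80 / 49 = -1.63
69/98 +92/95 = 15571/9310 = 1.67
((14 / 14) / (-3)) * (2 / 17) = -2 / 51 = -0.04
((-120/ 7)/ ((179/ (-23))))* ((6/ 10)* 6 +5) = 18.94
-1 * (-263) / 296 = 263 / 296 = 0.89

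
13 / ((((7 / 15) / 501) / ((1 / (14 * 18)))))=10855 / 196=55.38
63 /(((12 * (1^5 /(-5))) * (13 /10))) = -20.19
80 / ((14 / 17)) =680 / 7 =97.14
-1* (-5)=5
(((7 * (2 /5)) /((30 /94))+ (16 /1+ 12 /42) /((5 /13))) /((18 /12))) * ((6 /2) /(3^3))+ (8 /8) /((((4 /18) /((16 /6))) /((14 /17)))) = 3293824 /240975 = 13.67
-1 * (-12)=12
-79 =-79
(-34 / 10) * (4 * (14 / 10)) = -476 / 25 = -19.04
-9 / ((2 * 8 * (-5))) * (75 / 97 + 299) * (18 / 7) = 168237 / 1940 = 86.72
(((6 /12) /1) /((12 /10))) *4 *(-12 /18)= -10 /9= -1.11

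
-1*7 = -7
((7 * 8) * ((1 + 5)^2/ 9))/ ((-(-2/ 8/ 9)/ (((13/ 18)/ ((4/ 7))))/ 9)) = 91728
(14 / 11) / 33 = 14 / 363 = 0.04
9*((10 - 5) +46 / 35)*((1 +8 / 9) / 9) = 3757 / 315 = 11.93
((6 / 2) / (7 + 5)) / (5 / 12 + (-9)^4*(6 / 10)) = 15 / 236221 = 0.00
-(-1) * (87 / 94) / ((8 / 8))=87 / 94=0.93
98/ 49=2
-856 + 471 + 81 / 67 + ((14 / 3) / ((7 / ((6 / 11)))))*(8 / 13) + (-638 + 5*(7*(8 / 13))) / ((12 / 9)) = -16209393 / 19162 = -845.91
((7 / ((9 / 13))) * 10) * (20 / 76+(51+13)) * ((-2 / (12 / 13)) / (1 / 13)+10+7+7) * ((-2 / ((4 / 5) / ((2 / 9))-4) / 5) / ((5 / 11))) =-10185175 / 171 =-59562.43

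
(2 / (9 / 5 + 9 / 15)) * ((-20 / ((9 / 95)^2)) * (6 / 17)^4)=-7220000 / 250563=-28.82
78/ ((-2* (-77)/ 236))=9204/ 77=119.53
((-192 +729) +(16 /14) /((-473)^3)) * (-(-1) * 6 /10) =238675036857 /740766719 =322.20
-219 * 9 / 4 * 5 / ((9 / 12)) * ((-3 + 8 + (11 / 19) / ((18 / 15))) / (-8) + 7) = -6306105 / 304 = -20743.77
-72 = -72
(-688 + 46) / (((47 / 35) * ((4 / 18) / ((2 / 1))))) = -202230 / 47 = -4302.77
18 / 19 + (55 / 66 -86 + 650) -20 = 62219 / 114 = 545.78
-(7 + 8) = -15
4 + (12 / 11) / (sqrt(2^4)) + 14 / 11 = 61 / 11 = 5.55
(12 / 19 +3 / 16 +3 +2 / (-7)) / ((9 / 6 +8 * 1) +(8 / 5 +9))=37595 / 213864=0.18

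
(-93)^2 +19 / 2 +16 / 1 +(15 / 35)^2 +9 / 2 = 425280 / 49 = 8679.18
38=38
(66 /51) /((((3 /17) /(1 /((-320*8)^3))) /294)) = -539 /4194304000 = -0.00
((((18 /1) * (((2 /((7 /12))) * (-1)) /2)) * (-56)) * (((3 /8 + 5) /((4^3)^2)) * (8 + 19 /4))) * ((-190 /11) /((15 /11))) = -375003 /1024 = -366.21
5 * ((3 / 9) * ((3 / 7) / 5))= 1 / 7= 0.14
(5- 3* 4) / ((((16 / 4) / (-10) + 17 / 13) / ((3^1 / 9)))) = -455 / 177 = -2.57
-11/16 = -0.69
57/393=19/131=0.15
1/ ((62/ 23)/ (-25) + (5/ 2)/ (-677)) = -778550/ 86823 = -8.97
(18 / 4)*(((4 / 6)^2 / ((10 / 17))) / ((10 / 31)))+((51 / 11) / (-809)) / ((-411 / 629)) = 643033551 / 60958150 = 10.55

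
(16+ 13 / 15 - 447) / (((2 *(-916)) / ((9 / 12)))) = 1613 / 9160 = 0.18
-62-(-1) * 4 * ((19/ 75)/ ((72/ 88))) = -41014/ 675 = -60.76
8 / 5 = 1.60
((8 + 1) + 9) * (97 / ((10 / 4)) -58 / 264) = 76389 / 110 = 694.45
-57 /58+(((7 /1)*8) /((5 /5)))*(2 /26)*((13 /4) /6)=235 /174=1.35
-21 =-21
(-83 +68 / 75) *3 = -6157 / 25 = -246.28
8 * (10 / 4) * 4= 80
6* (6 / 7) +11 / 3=185 / 21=8.81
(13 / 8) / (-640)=-13 / 5120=-0.00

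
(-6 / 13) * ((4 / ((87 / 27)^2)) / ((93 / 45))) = -29160 / 338923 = -0.09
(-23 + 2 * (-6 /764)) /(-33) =4396 /6303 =0.70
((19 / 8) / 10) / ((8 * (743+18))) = 19 / 487040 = 0.00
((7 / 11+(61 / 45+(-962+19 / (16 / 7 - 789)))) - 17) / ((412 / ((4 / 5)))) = -2663355668 / 1403871975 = -1.90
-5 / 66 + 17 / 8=541 / 264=2.05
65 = 65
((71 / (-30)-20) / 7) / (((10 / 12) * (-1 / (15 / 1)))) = 2013 / 35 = 57.51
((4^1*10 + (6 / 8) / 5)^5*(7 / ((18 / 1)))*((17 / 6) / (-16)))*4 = -39730560121784917 / 1382400000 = -28740277.87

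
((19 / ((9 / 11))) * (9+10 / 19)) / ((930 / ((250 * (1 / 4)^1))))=14.87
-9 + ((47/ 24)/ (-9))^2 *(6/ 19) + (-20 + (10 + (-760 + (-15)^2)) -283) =-123659519/ 147744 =-836.99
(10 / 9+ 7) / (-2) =-73 / 18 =-4.06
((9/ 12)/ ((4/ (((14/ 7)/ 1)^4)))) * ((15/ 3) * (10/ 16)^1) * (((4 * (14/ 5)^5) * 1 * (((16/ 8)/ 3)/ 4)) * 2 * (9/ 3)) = 806736/ 125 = 6453.89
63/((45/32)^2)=7168/225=31.86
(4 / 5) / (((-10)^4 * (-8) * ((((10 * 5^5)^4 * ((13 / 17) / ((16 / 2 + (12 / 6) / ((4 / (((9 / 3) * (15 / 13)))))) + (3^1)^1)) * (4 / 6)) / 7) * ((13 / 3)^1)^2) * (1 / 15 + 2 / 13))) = -3190509 / 7207565307617187500000000000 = -0.00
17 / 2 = 8.50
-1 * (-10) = 10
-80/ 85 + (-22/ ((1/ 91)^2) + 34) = -3096532/ 17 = -182148.94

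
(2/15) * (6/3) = 4/15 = 0.27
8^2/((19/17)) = 1088/19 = 57.26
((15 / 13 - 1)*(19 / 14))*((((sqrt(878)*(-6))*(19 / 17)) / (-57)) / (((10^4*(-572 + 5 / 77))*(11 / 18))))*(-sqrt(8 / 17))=171*sqrt(7463) / 103409076875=0.00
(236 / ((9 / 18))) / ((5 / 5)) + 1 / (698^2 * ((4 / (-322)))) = 459920415 / 974408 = 472.00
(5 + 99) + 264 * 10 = 2744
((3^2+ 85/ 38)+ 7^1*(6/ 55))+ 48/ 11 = 34201/ 2090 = 16.36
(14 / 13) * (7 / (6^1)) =49 / 39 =1.26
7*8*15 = 840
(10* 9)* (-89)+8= -8002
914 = 914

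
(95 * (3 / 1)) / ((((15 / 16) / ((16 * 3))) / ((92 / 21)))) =447488 / 7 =63926.86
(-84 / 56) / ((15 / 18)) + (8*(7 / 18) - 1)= 0.31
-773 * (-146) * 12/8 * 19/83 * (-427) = -1373425431/83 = -16547294.35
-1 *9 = -9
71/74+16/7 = 1681/518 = 3.25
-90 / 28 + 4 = 11 / 14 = 0.79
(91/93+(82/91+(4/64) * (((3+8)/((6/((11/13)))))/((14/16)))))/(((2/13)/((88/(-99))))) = -67379/5859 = -11.50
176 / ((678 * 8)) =11 / 339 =0.03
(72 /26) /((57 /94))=1128 /247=4.57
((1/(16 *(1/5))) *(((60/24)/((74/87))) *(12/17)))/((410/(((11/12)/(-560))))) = -0.00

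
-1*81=-81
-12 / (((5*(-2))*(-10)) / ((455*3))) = -819 / 5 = -163.80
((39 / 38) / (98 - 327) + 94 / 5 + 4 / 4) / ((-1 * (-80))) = 861303 / 3480800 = 0.25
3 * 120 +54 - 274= 140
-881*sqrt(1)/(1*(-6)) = 881/6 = 146.83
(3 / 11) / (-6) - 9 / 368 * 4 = -145 / 1012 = -0.14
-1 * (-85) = 85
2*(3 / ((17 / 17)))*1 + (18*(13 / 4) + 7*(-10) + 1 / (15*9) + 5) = -133 / 270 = -0.49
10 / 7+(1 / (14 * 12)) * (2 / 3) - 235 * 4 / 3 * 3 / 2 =-118079 / 252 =-468.57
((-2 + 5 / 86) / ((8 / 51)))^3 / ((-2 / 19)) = 18022.63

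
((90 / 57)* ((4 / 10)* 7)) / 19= 84 / 361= 0.23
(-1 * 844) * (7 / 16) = -1477 / 4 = -369.25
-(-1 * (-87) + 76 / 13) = -92.85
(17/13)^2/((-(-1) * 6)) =289/1014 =0.29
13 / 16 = 0.81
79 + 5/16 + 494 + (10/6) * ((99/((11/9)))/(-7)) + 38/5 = 314511/560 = 561.63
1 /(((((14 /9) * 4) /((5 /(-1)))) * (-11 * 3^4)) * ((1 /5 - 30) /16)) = -50 /103257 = -0.00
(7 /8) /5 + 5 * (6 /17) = 1319 /680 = 1.94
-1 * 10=-10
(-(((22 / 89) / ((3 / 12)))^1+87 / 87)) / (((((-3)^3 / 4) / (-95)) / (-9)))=22420 / 89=251.91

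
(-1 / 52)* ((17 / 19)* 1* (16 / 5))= -68 / 1235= -0.06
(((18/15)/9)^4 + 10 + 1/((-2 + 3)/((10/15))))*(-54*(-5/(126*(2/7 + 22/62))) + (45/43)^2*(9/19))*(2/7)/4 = 339655483568/115365812625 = 2.94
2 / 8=1 / 4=0.25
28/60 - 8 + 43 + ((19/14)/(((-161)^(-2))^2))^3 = 90984718187565193895018742851/120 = 758205984896376615791822900.00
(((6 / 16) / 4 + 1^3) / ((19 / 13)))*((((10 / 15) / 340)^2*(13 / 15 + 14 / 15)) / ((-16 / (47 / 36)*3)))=-4277 / 30363033600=-0.00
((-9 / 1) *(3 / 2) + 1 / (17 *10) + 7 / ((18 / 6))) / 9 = -2846 / 2295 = -1.24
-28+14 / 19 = -27.26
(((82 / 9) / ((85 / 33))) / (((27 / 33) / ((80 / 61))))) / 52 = 39688 / 363987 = 0.11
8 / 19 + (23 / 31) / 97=24493 / 57133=0.43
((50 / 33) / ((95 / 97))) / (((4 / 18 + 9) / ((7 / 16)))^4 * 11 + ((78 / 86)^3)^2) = 6439518667360396422 / 9040076629494016077731309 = 0.00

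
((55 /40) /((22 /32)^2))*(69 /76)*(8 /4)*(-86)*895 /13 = -84974880 /2717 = -31275.26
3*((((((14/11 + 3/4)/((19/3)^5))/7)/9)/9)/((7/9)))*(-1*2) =-7209/2669234722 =-0.00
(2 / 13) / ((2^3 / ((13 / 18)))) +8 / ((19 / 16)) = 9235 / 1368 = 6.75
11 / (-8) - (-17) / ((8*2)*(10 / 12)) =-1 / 10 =-0.10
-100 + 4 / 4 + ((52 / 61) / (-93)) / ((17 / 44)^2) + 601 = 822926822 / 1639497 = 501.94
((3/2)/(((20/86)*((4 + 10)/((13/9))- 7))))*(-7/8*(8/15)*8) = -1118/125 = -8.94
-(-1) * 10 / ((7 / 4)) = 40 / 7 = 5.71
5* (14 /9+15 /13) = 1585 /117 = 13.55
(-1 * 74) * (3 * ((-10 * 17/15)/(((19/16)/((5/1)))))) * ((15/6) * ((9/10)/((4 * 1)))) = 113220/19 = 5958.95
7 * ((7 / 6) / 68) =49 / 408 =0.12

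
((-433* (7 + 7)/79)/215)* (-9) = 54558/16985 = 3.21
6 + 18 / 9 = 8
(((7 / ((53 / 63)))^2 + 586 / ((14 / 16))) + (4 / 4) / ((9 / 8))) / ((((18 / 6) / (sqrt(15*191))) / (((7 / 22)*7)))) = 916488545*sqrt(2865) / 1668546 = 29400.26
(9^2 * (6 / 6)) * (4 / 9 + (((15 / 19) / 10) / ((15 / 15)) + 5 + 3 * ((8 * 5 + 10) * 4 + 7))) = 1928439 / 38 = 50748.39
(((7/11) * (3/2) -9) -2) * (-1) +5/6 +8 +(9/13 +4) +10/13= 24.34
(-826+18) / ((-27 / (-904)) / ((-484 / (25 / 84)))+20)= -9898814464 / 245019935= -40.40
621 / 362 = 1.72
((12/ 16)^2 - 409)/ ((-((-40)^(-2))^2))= 1045600000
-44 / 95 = -0.46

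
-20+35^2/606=-17.98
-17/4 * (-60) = 255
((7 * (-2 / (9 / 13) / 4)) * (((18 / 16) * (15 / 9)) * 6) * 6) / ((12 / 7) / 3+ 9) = -9555 / 268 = -35.65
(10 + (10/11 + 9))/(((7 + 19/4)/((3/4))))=657/517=1.27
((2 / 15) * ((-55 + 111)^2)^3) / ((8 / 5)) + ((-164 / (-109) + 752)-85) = 840416908777 / 327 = 2570082289.84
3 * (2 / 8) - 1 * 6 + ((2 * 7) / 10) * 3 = -21 / 20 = -1.05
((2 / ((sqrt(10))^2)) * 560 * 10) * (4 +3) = 7840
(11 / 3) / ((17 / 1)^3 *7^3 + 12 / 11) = 121 / 55610283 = 0.00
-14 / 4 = -7 / 2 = -3.50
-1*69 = -69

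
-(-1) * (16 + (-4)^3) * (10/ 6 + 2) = -176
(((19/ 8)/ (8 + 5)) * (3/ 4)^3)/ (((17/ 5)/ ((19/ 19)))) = 2565/ 113152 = 0.02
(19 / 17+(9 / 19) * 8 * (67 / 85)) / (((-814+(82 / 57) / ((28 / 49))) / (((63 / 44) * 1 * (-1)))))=1252881 / 172991830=0.01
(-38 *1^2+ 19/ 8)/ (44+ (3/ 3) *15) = -0.60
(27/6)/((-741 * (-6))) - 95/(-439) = 94299/433732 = 0.22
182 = 182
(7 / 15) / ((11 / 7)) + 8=1369 / 165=8.30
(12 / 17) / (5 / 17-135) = -6 / 1145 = -0.01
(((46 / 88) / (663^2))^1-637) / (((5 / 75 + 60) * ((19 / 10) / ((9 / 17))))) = -924017993175 / 312704795546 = -2.95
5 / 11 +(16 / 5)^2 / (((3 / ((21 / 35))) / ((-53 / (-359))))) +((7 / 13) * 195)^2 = 11025.76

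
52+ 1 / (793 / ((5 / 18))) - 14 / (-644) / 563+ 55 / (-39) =4675388932 / 92417013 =50.59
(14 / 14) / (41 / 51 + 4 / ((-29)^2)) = 42891 / 34685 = 1.24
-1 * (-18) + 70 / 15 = 68 / 3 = 22.67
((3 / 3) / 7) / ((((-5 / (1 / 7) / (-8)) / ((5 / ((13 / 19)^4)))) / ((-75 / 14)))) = -39096300 / 9796423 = -3.99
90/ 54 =5/ 3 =1.67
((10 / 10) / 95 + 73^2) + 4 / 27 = 13669292 / 2565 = 5329.16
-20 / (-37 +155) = -10 / 59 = -0.17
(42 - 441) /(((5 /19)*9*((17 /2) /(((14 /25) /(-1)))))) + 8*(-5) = -184244 /6375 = -28.90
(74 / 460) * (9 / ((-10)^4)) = 333 / 2300000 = 0.00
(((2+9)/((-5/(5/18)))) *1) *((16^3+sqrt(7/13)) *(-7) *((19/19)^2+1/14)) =55 *sqrt(91)/156+56320/3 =18776.70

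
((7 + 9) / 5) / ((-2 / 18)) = -144 / 5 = -28.80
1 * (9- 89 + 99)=19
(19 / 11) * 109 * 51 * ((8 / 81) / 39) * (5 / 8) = 15.20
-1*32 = -32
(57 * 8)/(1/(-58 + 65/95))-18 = -26154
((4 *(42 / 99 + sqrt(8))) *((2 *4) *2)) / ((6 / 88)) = 3584 / 9 + 5632 *sqrt(2) / 3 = 3053.17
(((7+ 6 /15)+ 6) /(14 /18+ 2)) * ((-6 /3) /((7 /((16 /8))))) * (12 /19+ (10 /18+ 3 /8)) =-4.31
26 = 26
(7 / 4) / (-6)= -7 / 24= -0.29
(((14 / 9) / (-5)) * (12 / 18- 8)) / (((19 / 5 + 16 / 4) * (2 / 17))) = 2618 / 1053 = 2.49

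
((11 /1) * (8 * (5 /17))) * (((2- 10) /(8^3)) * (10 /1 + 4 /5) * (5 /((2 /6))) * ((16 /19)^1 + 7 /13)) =-1519155 /16796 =-90.45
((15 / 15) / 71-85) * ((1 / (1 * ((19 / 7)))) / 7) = -6034 / 1349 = -4.47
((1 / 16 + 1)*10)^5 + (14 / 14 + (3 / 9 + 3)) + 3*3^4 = 13335473231 / 98304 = 135655.45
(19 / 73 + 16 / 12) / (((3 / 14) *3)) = 4886 / 1971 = 2.48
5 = 5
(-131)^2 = 17161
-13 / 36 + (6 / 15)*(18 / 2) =583 / 180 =3.24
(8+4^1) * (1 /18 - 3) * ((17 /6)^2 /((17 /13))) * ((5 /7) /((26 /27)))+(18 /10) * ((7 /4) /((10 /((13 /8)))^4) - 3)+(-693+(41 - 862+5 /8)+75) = -9201794764599 /5734400000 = -1604.67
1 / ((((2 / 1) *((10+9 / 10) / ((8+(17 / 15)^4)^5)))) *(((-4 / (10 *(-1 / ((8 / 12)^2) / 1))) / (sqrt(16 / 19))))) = 27823783612452214711446426601 *sqrt(19) / 6121428167106628417968750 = 19812.54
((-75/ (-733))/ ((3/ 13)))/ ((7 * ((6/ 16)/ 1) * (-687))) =-2600/ 10574991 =-0.00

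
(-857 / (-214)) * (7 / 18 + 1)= 21425 / 3852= 5.56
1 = 1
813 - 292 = 521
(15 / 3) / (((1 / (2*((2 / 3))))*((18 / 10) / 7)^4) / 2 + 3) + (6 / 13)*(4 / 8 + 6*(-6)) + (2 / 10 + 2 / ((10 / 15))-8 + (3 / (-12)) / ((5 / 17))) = -190836198907 / 9369017580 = -20.37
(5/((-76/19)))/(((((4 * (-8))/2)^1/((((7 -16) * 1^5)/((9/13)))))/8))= -8.12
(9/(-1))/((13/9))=-81/13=-6.23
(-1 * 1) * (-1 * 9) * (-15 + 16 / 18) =-127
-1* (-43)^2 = -1849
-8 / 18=-4 / 9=-0.44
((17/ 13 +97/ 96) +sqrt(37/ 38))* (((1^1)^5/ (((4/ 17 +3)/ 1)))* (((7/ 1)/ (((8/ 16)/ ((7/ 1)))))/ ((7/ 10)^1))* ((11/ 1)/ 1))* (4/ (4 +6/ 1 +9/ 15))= 4760* sqrt(1406)/ 1007 +1721335/ 4134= 593.63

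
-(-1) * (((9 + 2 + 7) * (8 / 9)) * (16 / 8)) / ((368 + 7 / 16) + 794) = 512 / 18599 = 0.03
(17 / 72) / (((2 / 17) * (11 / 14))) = 2023 / 792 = 2.55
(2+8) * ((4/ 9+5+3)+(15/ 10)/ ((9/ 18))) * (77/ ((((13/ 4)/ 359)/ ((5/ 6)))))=811176.35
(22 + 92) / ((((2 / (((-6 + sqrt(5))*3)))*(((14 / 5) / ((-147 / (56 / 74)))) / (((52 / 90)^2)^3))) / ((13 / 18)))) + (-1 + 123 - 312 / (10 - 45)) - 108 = 1222.63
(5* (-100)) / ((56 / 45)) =-5625 / 14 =-401.79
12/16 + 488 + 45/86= 84155/172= 489.27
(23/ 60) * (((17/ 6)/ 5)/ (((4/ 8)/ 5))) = 2.17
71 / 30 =2.37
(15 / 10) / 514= 3 / 1028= 0.00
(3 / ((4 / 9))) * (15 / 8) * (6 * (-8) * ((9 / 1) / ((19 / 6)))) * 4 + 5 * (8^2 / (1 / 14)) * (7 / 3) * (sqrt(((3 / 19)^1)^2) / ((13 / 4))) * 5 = -1078660 / 247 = -4367.04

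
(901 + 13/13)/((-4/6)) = -1353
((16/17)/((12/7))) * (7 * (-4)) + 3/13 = -10039/663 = -15.14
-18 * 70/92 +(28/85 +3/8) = -203183/15640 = -12.99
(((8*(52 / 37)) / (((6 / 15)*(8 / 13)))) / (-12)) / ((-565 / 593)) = 100217 / 25086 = 3.99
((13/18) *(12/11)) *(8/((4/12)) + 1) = 650/33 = 19.70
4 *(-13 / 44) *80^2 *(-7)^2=-4076800 / 11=-370618.18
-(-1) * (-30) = -30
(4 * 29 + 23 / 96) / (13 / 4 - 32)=-11159 / 2760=-4.04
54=54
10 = 10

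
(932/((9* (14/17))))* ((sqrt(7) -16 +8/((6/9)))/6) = -15844/189 +3961* sqrt(7)/189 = -28.38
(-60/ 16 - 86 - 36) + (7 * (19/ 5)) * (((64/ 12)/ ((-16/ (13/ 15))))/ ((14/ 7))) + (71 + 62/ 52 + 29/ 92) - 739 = -53556598/ 67275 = -796.08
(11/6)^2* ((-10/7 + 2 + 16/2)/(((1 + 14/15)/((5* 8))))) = 121000/203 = 596.06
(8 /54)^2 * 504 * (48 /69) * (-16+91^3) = 3600988160 /621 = 5798692.69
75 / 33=25 / 11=2.27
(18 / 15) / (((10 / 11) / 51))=1683 / 25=67.32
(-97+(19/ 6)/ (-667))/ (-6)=16.17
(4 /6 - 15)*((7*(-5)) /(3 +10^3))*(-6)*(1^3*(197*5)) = -2955.98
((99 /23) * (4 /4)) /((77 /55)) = 495 /161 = 3.07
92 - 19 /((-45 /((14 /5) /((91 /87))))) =90802 /975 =93.13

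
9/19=0.47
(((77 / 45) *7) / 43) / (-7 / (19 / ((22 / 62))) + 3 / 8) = 2539768 / 2227185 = 1.14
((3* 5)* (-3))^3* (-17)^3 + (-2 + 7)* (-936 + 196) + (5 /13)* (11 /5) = 5820014536 /13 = 447693425.85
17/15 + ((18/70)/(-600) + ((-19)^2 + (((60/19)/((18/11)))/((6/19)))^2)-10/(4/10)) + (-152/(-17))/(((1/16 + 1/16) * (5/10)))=4988543069/9639000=517.54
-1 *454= -454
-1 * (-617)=617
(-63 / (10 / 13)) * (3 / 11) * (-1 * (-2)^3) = -9828 / 55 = -178.69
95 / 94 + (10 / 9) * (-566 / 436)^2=14489585 / 5025663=2.88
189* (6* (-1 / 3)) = -378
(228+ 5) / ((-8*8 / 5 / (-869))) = 1012385 / 64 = 15818.52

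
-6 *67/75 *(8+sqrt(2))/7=-1072/175-134 *sqrt(2)/175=-7.21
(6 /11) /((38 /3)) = 9 /209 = 0.04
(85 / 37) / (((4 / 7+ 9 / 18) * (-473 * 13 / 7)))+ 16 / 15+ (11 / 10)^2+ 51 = 1212057893 / 22751300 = 53.27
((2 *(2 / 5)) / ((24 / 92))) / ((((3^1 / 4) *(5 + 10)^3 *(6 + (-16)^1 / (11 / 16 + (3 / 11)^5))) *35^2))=-163341308 / 2844318299484375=-0.00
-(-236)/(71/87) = 20532/71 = 289.18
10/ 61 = 0.16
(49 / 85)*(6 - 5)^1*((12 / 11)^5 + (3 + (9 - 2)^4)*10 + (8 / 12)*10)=569329316164 / 41068005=13863.09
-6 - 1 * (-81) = 75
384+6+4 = 394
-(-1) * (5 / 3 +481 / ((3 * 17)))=566 / 51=11.10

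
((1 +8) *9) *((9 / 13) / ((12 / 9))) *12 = 6561 / 13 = 504.69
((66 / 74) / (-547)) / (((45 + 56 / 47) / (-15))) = 23265 / 43938869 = 0.00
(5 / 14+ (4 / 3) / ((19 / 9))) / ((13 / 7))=263 / 494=0.53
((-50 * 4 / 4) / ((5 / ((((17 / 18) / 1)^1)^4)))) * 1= -7.96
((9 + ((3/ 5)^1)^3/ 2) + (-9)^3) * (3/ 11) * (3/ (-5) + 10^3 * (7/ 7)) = -2697975243/ 13750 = -196216.38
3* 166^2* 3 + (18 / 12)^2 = 992025 / 4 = 248006.25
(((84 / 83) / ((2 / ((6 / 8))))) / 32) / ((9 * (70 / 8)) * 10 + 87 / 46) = 483 / 32148224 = 0.00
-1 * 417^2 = -173889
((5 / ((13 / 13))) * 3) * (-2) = -30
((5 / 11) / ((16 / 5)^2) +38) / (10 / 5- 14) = -35711 / 11264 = -3.17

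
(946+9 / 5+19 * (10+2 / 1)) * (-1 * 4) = -23516 / 5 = -4703.20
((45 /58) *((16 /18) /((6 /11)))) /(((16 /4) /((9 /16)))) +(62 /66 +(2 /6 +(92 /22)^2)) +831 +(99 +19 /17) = 1813557677 /1908896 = 950.06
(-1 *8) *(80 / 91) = -640 / 91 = -7.03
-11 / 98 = -0.11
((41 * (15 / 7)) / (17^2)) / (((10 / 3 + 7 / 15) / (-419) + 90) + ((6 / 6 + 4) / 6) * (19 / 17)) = 7730550 / 2312073253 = 0.00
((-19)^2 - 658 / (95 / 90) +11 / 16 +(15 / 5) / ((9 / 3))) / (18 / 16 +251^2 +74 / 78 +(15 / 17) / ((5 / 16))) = -52540761 / 12698964602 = -0.00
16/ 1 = 16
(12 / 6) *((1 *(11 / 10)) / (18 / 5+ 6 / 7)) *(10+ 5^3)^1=3465 / 52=66.63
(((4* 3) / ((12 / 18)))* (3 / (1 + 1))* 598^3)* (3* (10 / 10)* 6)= 103929735312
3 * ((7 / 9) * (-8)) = -56 / 3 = -18.67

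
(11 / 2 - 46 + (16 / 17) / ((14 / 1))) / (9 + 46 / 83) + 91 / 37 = -12377439 / 6983158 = -1.77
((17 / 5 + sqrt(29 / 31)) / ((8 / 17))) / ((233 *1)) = 17 *sqrt(899) / 57784 + 289 / 9320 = 0.04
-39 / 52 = -3 / 4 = -0.75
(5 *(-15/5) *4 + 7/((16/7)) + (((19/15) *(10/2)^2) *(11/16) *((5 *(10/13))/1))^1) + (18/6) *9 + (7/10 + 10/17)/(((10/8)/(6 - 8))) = 13720201/265200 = 51.74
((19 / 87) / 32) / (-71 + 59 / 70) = -665 / 6836112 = -0.00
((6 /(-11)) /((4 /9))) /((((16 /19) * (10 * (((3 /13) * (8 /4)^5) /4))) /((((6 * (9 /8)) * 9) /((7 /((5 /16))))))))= -540189 /2523136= -0.21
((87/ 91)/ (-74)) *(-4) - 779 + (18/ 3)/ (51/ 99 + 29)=-1276930820/ 1639729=-778.75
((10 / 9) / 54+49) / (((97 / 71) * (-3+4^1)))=845752 / 23571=35.88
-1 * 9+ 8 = -1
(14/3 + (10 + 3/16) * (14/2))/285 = 3647/13680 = 0.27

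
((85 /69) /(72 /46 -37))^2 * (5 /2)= 1445 /478242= 0.00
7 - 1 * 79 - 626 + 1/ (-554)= -386693/ 554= -698.00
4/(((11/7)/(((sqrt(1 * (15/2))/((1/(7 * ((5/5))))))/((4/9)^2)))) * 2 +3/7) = 8.68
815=815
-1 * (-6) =6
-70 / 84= -5 / 6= -0.83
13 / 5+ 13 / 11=208 / 55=3.78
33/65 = 0.51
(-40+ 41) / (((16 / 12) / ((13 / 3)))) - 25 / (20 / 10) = -37 / 4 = -9.25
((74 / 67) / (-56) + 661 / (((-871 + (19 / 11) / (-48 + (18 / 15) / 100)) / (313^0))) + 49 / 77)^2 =113817673380075037520449 / 5626702196211001817292304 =0.02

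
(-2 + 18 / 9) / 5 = 0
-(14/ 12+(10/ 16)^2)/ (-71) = 299/ 13632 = 0.02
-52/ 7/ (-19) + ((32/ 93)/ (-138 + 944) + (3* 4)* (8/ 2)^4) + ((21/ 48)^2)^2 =1003693903805347/ 326677757952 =3072.43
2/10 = 1/5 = 0.20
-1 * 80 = -80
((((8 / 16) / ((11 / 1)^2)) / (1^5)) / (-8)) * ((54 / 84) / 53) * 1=-9 / 1436512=-0.00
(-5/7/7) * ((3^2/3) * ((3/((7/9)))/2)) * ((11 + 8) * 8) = -30780/343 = -89.74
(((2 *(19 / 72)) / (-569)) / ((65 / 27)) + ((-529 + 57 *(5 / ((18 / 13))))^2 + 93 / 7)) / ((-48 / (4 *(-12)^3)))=3893987161936 / 258895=15040797.09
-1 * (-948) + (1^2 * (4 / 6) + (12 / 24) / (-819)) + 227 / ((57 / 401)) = 79225127 / 31122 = 2545.63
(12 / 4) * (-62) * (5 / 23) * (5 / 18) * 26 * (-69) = 20150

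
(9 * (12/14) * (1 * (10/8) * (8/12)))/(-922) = -45/6454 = -0.01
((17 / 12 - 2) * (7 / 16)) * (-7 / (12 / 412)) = 35329 / 576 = 61.34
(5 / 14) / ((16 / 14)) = 5 / 16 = 0.31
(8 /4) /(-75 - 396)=-2 /471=-0.00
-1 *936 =-936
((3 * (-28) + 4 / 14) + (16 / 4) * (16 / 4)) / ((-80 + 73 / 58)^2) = -1594536 / 146002423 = -0.01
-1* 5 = -5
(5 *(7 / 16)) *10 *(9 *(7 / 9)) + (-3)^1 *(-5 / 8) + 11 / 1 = 166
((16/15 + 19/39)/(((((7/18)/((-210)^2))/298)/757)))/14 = 2839260101.54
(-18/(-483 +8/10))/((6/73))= 1095/2411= 0.45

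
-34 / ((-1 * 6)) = 17 / 3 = 5.67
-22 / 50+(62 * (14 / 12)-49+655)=50842 / 75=677.89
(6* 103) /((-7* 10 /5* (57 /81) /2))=-16686 /133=-125.46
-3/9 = -0.33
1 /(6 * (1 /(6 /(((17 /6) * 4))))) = 3 /34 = 0.09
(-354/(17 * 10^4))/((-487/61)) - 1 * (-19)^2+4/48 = -44820403859/124185000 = -360.92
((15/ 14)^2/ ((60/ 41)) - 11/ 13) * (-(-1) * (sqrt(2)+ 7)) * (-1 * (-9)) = -5661/ 1456 - 5661 * sqrt(2)/ 10192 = -4.67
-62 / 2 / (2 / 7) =-108.50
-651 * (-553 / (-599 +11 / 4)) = -480004 / 795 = -603.78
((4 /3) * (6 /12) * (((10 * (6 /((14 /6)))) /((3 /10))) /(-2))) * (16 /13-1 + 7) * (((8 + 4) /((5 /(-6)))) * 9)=2436480 /91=26774.51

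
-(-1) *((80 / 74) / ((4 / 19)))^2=36100 / 1369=26.37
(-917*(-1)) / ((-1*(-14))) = 131 / 2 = 65.50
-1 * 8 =-8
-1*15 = -15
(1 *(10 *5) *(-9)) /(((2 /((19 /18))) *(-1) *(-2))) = -475 /4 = -118.75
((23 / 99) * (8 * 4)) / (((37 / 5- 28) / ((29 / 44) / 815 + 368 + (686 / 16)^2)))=-29114950867 / 36566442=-796.22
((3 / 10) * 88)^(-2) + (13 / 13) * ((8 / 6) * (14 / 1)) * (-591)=-192221543 / 17424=-11032.00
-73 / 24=-3.04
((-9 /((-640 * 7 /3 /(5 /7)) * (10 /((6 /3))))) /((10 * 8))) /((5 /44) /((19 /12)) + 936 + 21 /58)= 54549 /4746420044800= 0.00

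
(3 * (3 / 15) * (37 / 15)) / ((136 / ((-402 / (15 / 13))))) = -32227 / 8500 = -3.79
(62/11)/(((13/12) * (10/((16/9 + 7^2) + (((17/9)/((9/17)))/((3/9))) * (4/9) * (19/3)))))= 562588/13365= 42.09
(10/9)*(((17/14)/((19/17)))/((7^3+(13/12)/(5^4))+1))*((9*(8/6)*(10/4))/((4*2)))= 4515625/343141729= 0.01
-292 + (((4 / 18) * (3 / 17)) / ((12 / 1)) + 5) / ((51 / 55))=-4472747 / 15606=-286.60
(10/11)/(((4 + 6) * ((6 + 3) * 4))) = 1/396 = 0.00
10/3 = 3.33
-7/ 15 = -0.47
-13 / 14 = -0.93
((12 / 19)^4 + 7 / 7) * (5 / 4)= 755285 / 521284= 1.45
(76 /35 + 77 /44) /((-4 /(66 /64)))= -18117 /17920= -1.01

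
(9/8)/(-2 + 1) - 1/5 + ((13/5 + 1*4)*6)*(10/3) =5227/40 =130.68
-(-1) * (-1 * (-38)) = 38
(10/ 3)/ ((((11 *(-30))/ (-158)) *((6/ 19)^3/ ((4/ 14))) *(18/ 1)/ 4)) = 3.22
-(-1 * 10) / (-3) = -10 / 3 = -3.33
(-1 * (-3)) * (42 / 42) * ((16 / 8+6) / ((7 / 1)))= 24 / 7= 3.43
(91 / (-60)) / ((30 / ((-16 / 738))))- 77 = -77.00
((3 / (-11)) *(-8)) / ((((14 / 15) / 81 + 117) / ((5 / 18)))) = 0.01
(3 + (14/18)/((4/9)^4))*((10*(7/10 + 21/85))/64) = 3.39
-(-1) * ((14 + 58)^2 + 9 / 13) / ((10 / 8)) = 269604 / 65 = 4147.75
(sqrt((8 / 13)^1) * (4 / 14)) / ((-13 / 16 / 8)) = -512 * sqrt(26) / 1183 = -2.21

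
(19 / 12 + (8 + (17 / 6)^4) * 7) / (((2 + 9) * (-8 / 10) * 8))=-7.23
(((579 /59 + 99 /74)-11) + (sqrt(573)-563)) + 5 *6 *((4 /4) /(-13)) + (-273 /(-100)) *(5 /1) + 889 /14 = -276982613 /567580 + sqrt(573) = -464.07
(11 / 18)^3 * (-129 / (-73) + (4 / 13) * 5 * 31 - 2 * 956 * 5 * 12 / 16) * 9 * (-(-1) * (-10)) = 44970450415 / 307476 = 146256.78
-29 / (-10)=2.90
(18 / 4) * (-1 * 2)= -9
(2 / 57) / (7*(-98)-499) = -2 / 67545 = -0.00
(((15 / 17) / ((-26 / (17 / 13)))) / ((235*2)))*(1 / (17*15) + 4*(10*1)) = -10201 / 2700620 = -0.00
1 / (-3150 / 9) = -1 / 350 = -0.00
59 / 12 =4.92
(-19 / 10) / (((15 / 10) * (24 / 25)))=-95 / 72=-1.32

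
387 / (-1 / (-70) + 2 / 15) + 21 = 81921 / 31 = 2642.61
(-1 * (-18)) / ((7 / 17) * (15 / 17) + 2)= 5202 / 683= 7.62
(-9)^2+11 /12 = 983 /12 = 81.92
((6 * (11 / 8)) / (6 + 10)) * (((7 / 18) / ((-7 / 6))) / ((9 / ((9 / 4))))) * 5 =-55 / 256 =-0.21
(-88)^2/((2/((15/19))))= 58080/19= 3056.84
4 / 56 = 1 / 14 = 0.07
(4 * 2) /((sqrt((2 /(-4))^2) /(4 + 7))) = 176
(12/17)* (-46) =-552/17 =-32.47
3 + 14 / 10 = 22 / 5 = 4.40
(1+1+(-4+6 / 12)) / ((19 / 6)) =-9 / 19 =-0.47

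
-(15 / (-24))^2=-25 / 64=-0.39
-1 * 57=-57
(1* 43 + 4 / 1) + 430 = 477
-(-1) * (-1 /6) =-1 /6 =-0.17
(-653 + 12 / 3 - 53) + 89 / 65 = -45541 / 65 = -700.63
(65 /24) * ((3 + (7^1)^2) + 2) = 585 /4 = 146.25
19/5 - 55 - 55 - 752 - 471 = -1329.20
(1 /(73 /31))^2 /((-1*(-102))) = 961 /543558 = 0.00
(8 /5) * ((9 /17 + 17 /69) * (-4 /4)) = -1456 /1173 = -1.24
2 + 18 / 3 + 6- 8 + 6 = 12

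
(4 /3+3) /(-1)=-13 /3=-4.33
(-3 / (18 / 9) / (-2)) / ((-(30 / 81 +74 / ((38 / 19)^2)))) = -81 / 2038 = -0.04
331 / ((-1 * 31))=-331 / 31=-10.68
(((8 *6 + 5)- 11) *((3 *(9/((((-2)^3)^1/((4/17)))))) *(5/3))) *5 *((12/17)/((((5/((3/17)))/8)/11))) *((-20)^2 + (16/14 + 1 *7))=-1221881760/4913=-248703.80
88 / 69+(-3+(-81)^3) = -36669548 / 69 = -531442.72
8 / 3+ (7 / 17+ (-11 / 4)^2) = 8683 / 816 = 10.64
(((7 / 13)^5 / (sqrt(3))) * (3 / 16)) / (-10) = -16807 * sqrt(3) / 59406880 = -0.00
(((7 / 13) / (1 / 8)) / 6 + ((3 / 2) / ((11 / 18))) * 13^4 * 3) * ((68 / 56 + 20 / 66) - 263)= -54993347.91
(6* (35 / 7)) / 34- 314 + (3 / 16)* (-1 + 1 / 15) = -213039 / 680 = -313.29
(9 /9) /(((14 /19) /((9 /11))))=171 /154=1.11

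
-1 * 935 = -935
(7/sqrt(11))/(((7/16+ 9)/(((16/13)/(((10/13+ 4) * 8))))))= 112 * sqrt(11)/51491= 0.01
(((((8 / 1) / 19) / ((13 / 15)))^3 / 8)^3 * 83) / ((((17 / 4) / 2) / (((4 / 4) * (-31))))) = -207439294464000000000 / 58173005309127722873639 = -0.00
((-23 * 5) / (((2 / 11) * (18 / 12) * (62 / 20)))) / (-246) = 6325 / 11439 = 0.55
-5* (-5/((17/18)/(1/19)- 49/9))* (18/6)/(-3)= -2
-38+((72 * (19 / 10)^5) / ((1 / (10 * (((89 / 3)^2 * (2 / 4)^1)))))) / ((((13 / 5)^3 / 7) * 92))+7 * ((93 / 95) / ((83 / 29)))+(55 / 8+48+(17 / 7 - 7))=303245032648037 / 8924987344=33977.08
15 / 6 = 5 / 2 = 2.50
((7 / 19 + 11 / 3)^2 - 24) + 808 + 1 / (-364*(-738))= 77608262729 / 96976152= 800.28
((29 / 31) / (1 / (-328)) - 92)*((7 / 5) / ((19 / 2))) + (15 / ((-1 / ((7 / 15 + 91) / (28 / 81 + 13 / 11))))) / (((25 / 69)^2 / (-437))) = 1498021999777996 / 501018125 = 2989955.70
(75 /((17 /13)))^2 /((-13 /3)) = -219375 /289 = -759.08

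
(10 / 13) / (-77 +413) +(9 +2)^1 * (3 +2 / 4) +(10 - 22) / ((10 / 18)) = 184573 / 10920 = 16.90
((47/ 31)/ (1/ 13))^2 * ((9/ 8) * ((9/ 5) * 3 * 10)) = 90717003/ 3844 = 23599.64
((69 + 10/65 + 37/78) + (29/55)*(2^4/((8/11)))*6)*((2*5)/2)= 54299/78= 696.14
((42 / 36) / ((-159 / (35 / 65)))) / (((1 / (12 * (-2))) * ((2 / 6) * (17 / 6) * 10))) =588 / 58565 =0.01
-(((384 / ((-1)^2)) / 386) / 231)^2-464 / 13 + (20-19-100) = -386707214319 / 2871041173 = -134.69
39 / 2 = 19.50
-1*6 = -6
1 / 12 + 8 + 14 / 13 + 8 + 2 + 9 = 4393 / 156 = 28.16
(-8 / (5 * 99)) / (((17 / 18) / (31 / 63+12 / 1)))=-12592 / 58905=-0.21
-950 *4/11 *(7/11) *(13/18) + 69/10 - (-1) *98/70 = -1638613/10890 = -150.47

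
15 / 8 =1.88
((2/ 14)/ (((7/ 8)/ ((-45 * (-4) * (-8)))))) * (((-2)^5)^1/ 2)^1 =184320/ 49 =3761.63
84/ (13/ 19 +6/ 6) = 399/ 8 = 49.88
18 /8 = 9 /4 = 2.25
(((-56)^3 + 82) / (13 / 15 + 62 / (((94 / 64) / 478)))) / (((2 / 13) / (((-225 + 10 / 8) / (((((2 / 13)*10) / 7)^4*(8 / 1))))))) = 1974750893674959309 / 2913462476800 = 677802.07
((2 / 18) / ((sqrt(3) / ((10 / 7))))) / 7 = 10 * sqrt(3) / 1323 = 0.01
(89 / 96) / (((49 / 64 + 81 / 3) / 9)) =534 / 1777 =0.30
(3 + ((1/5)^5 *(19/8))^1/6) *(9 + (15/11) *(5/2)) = 40951729/1100000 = 37.23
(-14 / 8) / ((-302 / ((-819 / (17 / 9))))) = -51597 / 20536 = -2.51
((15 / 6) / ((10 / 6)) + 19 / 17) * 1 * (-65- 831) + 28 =-39396 / 17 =-2317.41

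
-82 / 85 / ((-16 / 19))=779 / 680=1.15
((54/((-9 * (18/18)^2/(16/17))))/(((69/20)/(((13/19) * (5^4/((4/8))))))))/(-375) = 83200/22287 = 3.73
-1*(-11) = 11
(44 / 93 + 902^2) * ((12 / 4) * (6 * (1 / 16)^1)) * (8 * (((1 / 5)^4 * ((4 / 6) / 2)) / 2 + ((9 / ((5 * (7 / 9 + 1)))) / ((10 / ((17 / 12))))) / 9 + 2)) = 572086964141 / 38750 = 14763534.56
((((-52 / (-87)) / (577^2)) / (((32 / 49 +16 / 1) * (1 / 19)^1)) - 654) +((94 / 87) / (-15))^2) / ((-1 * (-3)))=-25214819516830333 / 115665227685900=-218.00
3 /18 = 0.17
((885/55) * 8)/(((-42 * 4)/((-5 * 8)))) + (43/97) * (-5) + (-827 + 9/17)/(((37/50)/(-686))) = 3599556712585/4698001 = 766189.01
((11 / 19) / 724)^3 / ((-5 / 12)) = -0.00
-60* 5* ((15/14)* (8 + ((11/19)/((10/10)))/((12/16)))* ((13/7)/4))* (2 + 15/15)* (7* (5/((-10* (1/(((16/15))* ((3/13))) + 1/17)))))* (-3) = -1491750000/149093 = -10005.50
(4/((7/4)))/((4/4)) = 2.29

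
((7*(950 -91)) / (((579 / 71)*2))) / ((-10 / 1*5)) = -426923 / 57900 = -7.37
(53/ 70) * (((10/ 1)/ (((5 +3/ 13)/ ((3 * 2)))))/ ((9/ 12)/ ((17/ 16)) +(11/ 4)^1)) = 2.51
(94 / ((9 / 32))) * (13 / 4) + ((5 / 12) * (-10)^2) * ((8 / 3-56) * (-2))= 5530.67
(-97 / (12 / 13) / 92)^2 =1590121 / 1218816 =1.30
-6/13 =-0.46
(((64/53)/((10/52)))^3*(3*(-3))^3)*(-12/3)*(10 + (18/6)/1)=174658947121152/18609625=9385409.28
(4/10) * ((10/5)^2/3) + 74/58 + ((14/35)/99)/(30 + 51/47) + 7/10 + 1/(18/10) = 128557381/41945310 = 3.06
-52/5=-10.40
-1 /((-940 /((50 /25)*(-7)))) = -7 /470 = -0.01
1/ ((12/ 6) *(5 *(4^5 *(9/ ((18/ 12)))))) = 1/ 61440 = 0.00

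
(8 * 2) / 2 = 8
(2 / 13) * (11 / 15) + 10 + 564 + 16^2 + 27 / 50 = 1619773 / 1950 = 830.65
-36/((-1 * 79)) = 36/79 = 0.46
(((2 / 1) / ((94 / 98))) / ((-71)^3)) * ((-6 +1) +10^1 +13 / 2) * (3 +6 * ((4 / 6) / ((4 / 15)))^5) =-10619721 / 269149072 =-0.04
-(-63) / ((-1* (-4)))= 15.75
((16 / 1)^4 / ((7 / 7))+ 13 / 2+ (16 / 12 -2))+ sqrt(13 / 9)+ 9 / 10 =sqrt(13) / 3+ 983141 / 15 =65543.94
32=32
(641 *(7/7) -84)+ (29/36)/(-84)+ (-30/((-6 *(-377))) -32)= 598499147/1140048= 524.98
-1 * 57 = -57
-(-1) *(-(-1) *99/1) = 99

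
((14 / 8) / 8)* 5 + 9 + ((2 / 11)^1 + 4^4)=93729 / 352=266.28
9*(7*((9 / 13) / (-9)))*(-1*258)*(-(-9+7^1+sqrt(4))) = 0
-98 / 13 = -7.54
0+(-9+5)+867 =863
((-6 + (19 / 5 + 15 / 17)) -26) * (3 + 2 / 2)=-9288 / 85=-109.27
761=761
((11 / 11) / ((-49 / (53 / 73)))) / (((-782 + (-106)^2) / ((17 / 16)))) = -901 / 598303328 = -0.00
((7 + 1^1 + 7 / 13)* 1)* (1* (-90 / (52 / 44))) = -109890 / 169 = -650.24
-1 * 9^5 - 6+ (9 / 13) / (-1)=-767724 / 13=-59055.69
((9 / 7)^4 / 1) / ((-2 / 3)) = -19683 / 4802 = -4.10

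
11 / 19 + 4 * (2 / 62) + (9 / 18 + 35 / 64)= 1.75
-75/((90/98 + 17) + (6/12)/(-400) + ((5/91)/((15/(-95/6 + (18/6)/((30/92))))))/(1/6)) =-114660000/27168809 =-4.22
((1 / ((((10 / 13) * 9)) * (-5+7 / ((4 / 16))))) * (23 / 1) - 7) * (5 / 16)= -617 / 288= -2.14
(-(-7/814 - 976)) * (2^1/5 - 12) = -23039659/2035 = -11321.70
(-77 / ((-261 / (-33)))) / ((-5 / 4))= 3388 / 435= 7.79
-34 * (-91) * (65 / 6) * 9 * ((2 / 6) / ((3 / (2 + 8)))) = 1005550 / 3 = 335183.33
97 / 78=1.24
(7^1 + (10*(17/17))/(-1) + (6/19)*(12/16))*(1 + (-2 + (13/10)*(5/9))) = 175/228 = 0.77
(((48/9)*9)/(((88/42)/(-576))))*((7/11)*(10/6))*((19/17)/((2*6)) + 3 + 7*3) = -693604800/2057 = -337192.42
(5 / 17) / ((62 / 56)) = 0.27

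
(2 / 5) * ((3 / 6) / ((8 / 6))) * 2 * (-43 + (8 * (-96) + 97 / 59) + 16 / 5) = -356724 / 1475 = -241.85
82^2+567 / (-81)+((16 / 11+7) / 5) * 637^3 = 24038530764 / 55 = 437064195.71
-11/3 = -3.67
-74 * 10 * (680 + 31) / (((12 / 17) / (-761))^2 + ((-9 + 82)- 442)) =9784214547740 / 6862004713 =1425.85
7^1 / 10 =7 / 10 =0.70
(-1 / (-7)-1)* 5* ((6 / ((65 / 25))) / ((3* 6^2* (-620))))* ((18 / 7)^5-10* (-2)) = 2782135 / 142237641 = 0.02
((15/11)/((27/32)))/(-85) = -32/1683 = -0.02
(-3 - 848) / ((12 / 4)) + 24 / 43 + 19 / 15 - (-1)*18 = -56726 / 215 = -263.84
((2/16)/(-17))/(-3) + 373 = 152185/408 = 373.00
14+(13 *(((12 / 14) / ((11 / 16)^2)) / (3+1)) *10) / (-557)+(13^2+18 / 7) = 87498783 / 471779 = 185.47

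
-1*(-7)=7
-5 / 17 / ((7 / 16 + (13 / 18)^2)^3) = -10883911680 / 32648430419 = -0.33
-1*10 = -10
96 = 96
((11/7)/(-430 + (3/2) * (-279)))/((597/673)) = -14806/7091763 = -0.00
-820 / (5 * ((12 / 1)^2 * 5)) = -41 / 180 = -0.23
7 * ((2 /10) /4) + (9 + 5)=287 /20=14.35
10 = 10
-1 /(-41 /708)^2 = -501264 /1681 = -298.19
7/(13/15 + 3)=105/58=1.81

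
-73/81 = -0.90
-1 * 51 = -51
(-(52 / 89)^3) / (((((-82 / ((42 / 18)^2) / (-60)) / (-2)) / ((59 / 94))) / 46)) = 186988954880 / 4075425789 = 45.88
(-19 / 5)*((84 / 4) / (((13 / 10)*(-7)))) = 8.77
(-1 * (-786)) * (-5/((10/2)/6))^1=-4716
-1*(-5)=5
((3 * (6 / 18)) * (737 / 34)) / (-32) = -0.68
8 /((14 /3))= 12 /7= 1.71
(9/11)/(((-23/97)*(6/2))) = -291/253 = -1.15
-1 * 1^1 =-1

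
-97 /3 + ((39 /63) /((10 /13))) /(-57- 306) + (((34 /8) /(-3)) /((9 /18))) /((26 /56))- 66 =-103497127 /990990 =-104.44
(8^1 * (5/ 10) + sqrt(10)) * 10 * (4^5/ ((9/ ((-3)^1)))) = -40960/ 3- 10240 * sqrt(10)/ 3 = -24447.24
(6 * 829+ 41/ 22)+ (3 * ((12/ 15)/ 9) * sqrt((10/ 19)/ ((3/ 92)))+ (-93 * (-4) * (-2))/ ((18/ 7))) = 8 * sqrt(13110)/ 855+ 309311/ 66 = 4687.60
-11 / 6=-1.83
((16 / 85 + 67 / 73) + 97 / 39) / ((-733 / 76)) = -0.37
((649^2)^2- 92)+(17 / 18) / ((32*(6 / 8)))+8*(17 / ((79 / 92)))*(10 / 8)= 6054658121399375 / 34128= 177410282507.01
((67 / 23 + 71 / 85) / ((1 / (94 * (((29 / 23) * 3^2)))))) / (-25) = -159.93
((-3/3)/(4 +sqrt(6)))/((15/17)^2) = -578/1125 +289 * sqrt(6)/2250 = -0.20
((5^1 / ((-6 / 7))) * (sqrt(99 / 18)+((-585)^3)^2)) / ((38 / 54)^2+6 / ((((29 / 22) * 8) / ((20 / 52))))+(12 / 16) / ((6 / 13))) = -102811300238613688312500 / 1028549-1282554 * sqrt(22) / 1028549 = -99957610418768278.74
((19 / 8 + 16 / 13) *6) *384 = 108000 / 13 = 8307.69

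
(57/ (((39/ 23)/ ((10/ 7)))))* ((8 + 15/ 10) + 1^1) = 6555/ 13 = 504.23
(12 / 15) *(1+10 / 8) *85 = 153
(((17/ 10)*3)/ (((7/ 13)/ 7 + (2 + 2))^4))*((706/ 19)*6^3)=111063675528/ 749595695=148.16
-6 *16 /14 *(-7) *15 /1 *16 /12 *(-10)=-9600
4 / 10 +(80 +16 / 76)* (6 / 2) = 22898 / 95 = 241.03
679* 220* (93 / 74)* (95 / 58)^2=31344592125 / 62234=503657.04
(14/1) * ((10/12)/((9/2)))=2.59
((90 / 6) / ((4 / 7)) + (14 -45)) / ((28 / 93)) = -15.78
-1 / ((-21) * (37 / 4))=4 / 777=0.01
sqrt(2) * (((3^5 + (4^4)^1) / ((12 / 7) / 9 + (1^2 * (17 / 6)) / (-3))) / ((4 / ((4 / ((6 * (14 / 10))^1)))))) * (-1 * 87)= 130239 * sqrt(2) / 19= 9693.99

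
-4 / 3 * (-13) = 52 / 3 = 17.33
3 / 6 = 1 / 2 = 0.50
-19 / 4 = -4.75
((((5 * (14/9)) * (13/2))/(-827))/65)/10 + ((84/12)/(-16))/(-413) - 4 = -140489929/35130960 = -4.00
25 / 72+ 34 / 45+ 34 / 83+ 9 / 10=72083 / 29880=2.41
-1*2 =-2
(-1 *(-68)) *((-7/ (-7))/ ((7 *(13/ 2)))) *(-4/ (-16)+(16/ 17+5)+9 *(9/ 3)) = 4514/ 91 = 49.60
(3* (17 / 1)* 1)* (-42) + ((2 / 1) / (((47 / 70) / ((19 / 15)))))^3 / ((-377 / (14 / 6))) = -6792142782418 / 3170442951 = -2142.33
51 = 51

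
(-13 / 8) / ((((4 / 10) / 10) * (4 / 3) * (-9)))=325 / 96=3.39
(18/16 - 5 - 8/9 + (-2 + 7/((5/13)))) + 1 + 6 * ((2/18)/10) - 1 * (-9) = 7741/360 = 21.50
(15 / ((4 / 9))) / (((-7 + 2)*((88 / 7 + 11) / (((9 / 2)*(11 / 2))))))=-567 / 80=-7.09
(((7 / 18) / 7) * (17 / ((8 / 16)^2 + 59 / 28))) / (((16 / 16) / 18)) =238 / 33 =7.21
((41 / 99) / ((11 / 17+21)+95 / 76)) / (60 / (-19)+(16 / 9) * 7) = 0.00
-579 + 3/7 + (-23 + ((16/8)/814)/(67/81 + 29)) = -4140726265/6883184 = -601.57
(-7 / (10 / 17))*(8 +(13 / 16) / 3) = -98.42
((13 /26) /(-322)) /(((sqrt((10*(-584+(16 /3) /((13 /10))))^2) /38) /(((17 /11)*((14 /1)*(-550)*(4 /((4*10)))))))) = 12597 /1040336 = 0.01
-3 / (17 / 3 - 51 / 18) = -18 / 17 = -1.06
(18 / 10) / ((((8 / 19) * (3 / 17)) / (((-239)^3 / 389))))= -850174.13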